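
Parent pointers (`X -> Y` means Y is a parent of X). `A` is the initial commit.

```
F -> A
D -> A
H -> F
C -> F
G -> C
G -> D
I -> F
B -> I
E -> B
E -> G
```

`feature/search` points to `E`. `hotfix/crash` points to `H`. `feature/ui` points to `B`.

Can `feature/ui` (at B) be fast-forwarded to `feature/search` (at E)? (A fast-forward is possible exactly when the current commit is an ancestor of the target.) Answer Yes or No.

A fast-forward from B to E is possible iff B is an ancestor of E.
Ancestors of E: {A, B, C, D, E, F, G, I}.
B is among them, so fast-forward is possible.

Yes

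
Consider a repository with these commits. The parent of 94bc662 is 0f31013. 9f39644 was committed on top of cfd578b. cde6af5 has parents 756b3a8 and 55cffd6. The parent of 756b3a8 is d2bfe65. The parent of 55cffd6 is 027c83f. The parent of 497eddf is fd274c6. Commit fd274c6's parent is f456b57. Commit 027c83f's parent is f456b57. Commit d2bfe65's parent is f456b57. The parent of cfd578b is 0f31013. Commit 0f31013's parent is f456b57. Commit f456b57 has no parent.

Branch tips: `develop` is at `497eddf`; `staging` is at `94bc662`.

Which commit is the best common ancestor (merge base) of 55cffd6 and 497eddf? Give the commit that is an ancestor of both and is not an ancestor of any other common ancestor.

f456b57

Ancestors of 55cffd6: {027c83f, 55cffd6, f456b57}.
Ancestors of 497eddf: {497eddf, f456b57, fd274c6}.
Common ancestors: {f456b57}.
The only common ancestor is f456b57, so it is the merge base.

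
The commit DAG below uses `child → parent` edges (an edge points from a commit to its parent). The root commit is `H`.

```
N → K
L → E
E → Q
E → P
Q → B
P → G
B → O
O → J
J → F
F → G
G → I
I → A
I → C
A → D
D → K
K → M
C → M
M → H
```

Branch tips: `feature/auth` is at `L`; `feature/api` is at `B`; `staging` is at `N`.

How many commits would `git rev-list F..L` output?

7

Reachable from L: {A, B, C, D, E, F, G, H, I, J, K, L, M, O, P, Q}.
Reachable from F: {A, C, D, F, G, H, I, K, M}.
In L's history but not F's: {B, E, J, L, O, P, Q} — 7 commits.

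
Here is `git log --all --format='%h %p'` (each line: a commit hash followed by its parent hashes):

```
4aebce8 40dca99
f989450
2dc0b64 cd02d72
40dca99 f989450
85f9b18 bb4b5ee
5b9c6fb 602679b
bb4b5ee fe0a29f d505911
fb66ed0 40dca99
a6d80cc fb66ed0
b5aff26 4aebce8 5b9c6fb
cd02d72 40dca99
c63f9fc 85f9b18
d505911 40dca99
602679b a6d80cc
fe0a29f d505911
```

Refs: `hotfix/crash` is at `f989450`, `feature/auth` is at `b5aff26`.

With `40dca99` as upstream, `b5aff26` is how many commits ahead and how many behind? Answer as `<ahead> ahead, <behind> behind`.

Reachable from b5aff26: {40dca99, 4aebce8, 5b9c6fb, 602679b, a6d80cc, b5aff26, f989450, fb66ed0}.
Reachable from 40dca99: {40dca99, f989450}.
Only in b5aff26's history (ahead): {4aebce8, 5b9c6fb, 602679b, a6d80cc, b5aff26, fb66ed0} — 6.
Only in 40dca99's history (behind): {} — 0.

6 ahead, 0 behind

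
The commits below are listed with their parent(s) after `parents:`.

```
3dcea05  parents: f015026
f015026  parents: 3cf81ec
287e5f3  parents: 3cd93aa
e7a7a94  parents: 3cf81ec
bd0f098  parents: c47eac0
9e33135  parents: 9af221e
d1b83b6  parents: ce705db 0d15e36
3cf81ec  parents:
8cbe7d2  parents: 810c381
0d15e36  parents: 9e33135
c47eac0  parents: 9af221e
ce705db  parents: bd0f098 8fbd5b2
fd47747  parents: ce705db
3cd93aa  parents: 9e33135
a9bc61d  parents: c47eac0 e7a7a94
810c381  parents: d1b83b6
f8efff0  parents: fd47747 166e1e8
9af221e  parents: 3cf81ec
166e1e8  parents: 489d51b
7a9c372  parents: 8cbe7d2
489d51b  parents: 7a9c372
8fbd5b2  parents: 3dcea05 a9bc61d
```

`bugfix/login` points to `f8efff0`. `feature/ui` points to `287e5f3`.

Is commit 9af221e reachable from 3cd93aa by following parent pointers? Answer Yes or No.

Yes

Ancestors of 3cd93aa (commits reachable by following parents): {3cd93aa, 3cf81ec, 9af221e, 9e33135}.
9af221e is in that set, so it is an ancestor of 3cd93aa.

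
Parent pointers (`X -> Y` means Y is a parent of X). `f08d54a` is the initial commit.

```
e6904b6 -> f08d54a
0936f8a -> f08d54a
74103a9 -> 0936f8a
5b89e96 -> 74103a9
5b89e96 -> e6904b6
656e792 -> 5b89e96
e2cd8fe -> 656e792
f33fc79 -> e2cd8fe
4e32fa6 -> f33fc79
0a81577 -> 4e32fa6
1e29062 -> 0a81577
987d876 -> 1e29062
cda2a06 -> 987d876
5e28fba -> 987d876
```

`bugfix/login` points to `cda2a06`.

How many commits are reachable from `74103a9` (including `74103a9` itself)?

3

Walking parent pointers from 74103a9: reachable set = {0936f8a, 74103a9, f08d54a}.
That is 3 commits.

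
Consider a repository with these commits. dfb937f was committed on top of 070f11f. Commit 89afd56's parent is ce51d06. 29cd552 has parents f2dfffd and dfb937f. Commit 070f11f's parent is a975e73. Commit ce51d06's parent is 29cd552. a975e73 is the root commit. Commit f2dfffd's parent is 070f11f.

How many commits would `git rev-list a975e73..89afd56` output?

Reachable from 89afd56: {070f11f, 29cd552, 89afd56, a975e73, ce51d06, dfb937f, f2dfffd}.
Reachable from a975e73: {a975e73}.
In 89afd56's history but not a975e73's: {070f11f, 29cd552, 89afd56, ce51d06, dfb937f, f2dfffd} — 6 commits.

6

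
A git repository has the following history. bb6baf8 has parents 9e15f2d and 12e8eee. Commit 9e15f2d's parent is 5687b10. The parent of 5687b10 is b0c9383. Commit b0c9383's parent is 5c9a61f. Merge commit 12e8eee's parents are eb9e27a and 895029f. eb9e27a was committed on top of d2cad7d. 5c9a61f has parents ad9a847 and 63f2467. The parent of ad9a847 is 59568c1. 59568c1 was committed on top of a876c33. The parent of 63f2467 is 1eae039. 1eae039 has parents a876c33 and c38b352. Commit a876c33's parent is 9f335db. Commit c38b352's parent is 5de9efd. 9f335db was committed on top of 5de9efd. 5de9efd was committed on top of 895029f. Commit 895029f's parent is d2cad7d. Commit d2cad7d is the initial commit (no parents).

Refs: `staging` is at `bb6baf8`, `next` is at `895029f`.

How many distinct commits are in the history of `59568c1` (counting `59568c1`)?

6

Walking parent pointers from 59568c1: reachable set = {59568c1, 5de9efd, 895029f, 9f335db, a876c33, d2cad7d}.
That is 6 commits.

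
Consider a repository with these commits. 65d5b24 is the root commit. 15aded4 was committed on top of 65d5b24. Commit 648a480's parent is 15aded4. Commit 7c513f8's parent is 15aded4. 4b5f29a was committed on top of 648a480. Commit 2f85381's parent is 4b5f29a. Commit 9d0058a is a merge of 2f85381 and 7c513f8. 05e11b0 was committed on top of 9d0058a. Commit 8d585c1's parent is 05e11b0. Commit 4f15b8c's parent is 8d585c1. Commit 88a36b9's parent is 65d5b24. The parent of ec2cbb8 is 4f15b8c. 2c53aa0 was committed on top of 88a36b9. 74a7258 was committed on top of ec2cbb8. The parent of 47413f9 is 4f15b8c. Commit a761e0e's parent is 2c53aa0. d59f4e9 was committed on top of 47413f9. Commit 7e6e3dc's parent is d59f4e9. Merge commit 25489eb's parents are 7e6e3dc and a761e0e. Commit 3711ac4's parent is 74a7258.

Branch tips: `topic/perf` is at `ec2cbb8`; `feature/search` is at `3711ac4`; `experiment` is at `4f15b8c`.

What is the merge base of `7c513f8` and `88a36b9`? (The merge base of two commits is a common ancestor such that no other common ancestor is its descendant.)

65d5b24

Ancestors of 7c513f8: {15aded4, 65d5b24, 7c513f8}.
Ancestors of 88a36b9: {65d5b24, 88a36b9}.
Common ancestors: {65d5b24}.
The only common ancestor is 65d5b24, so it is the merge base.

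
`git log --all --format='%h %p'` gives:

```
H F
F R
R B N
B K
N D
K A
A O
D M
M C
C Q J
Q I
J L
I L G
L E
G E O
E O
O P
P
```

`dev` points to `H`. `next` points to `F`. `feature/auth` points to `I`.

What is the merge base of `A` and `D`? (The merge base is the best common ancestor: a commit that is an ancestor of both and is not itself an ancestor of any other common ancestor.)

Ancestors of A: {A, O, P}.
Ancestors of D: {C, D, E, G, I, J, L, M, O, P, Q}.
Common ancestors: {O, P}.
Among these, O is not an ancestor of any other common ancestor — it is the merge base.

O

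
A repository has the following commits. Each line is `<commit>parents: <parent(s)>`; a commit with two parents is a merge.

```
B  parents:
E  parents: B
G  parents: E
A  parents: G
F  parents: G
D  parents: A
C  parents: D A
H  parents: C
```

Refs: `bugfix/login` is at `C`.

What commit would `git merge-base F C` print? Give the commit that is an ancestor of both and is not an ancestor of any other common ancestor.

G

Ancestors of F: {B, E, F, G}.
Ancestors of C: {A, B, C, D, E, G}.
Common ancestors: {B, E, G}.
Among these, G is not an ancestor of any other common ancestor — it is the merge base.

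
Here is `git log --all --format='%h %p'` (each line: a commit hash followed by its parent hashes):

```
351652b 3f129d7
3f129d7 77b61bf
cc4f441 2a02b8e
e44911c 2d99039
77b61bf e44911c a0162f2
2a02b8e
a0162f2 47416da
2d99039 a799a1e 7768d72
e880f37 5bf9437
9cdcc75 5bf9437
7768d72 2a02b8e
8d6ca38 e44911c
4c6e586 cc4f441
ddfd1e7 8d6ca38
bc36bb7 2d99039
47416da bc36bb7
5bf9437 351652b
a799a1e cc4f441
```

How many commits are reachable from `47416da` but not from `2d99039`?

2

Reachable from 47416da: {2a02b8e, 2d99039, 47416da, 7768d72, a799a1e, bc36bb7, cc4f441}.
Reachable from 2d99039: {2a02b8e, 2d99039, 7768d72, a799a1e, cc4f441}.
In 47416da's history but not 2d99039's: {47416da, bc36bb7} — 2 commits.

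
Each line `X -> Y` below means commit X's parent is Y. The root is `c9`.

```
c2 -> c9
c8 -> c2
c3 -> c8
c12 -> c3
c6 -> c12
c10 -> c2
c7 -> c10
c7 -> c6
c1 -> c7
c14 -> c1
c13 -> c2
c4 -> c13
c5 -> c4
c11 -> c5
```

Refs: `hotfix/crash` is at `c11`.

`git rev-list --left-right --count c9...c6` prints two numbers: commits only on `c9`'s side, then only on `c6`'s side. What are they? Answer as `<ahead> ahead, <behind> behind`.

Reachable from c9: {c9}.
Reachable from c6: {c12, c2, c3, c6, c8, c9}.
Only in c9's history (ahead): {} — 0.
Only in c6's history (behind): {c12, c2, c3, c6, c8} — 5.

0 ahead, 5 behind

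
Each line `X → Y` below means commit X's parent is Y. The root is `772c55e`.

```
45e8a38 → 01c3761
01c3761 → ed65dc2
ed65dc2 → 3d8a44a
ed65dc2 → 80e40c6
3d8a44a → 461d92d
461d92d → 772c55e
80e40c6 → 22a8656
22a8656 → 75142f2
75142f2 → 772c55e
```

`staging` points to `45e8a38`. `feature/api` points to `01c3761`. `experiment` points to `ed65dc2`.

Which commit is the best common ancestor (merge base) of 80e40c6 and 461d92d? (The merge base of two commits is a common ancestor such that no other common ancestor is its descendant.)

Ancestors of 80e40c6: {22a8656, 75142f2, 772c55e, 80e40c6}.
Ancestors of 461d92d: {461d92d, 772c55e}.
Common ancestors: {772c55e}.
The only common ancestor is 772c55e, so it is the merge base.

772c55e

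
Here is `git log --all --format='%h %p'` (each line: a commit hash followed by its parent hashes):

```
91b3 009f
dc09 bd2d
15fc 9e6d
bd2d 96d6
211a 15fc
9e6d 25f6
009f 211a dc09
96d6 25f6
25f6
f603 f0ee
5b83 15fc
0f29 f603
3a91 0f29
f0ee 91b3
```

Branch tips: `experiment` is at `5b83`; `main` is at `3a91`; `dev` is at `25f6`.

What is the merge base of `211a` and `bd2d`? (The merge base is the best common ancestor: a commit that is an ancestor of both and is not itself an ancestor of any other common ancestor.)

25f6

Ancestors of 211a: {15fc, 211a, 25f6, 9e6d}.
Ancestors of bd2d: {25f6, 96d6, bd2d}.
Common ancestors: {25f6}.
The only common ancestor is 25f6, so it is the merge base.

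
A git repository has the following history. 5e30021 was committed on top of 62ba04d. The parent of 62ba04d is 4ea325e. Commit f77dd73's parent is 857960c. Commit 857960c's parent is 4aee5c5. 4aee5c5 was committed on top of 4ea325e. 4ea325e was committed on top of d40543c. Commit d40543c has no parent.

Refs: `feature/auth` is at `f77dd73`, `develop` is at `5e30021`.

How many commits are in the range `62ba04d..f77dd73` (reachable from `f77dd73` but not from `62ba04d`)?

3

Reachable from f77dd73: {4aee5c5, 4ea325e, 857960c, d40543c, f77dd73}.
Reachable from 62ba04d: {4ea325e, 62ba04d, d40543c}.
In f77dd73's history but not 62ba04d's: {4aee5c5, 857960c, f77dd73} — 3 commits.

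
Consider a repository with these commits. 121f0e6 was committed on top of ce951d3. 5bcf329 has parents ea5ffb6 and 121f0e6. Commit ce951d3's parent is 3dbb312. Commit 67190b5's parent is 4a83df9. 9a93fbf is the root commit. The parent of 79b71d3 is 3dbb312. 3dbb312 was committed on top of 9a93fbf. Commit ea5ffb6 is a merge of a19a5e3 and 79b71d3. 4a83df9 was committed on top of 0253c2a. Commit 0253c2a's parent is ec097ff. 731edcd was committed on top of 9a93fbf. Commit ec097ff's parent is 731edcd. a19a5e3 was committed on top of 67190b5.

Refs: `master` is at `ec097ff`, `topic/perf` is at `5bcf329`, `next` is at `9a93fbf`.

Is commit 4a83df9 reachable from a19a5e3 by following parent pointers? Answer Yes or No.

Yes

Ancestors of a19a5e3 (commits reachable by following parents): {0253c2a, 4a83df9, 67190b5, 731edcd, 9a93fbf, a19a5e3, ec097ff}.
4a83df9 is in that set, so it is an ancestor of a19a5e3.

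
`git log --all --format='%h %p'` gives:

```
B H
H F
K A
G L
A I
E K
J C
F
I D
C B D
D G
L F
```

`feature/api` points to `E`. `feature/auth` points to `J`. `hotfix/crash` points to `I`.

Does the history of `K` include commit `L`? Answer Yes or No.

Yes

Ancestors of K (commits reachable by following parents): {A, D, F, G, I, K, L}.
L is in that set, so it is an ancestor of K.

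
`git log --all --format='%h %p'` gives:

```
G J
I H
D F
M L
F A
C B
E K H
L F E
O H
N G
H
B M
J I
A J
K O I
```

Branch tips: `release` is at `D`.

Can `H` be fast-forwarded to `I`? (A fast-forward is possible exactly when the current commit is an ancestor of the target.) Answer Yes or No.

A fast-forward from H to I is possible iff H is an ancestor of I.
Ancestors of I: {H, I}.
H is among them, so fast-forward is possible.

Yes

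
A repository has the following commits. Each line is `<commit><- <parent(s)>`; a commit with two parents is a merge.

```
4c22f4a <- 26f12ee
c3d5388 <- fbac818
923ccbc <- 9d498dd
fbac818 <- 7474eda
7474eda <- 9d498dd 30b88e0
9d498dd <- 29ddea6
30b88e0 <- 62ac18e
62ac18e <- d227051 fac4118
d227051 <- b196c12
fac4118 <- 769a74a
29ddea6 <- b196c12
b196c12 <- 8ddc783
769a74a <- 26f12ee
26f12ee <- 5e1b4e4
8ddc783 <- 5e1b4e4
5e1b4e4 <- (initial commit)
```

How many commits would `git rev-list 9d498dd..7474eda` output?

Reachable from 7474eda: {26f12ee, 29ddea6, 30b88e0, 5e1b4e4, 62ac18e, 7474eda, 769a74a, 8ddc783, 9d498dd, b196c12, d227051, fac4118}.
Reachable from 9d498dd: {29ddea6, 5e1b4e4, 8ddc783, 9d498dd, b196c12}.
In 7474eda's history but not 9d498dd's: {26f12ee, 30b88e0, 62ac18e, 7474eda, 769a74a, d227051, fac4118} — 7 commits.

7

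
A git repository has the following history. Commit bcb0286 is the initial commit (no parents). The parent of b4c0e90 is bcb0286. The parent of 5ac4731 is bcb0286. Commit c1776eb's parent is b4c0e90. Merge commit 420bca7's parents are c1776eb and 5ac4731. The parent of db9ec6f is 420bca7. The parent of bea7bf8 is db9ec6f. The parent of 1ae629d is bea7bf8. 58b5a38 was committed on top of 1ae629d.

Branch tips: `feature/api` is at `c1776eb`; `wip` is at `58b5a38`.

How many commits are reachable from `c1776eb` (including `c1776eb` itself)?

Walking parent pointers from c1776eb: reachable set = {b4c0e90, bcb0286, c1776eb}.
That is 3 commits.

3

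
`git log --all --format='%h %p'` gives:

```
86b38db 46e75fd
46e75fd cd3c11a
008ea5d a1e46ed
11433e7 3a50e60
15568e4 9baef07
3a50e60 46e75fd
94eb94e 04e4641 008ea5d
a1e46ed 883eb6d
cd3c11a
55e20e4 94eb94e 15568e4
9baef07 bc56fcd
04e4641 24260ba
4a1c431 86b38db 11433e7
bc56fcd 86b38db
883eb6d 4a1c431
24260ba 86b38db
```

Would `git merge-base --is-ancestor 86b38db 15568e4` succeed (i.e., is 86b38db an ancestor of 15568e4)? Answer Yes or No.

Ancestors of 15568e4 (commits reachable by following parents): {15568e4, 46e75fd, 86b38db, 9baef07, bc56fcd, cd3c11a}.
86b38db is in that set, so it is an ancestor of 15568e4.

Yes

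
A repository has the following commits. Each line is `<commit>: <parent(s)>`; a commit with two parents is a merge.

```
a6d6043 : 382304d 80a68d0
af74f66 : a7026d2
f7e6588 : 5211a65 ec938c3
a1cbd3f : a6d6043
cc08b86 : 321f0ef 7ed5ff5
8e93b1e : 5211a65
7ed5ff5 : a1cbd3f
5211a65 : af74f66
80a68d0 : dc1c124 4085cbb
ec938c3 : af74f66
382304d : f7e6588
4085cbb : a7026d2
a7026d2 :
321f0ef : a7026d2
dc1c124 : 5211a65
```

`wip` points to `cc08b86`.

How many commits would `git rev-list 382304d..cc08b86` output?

8

Reachable from cc08b86: {321f0ef, 382304d, 4085cbb, 5211a65, 7ed5ff5, 80a68d0, a1cbd3f, a6d6043, a7026d2, af74f66, cc08b86, dc1c124, ec938c3, f7e6588}.
Reachable from 382304d: {382304d, 5211a65, a7026d2, af74f66, ec938c3, f7e6588}.
In cc08b86's history but not 382304d's: {321f0ef, 4085cbb, 7ed5ff5, 80a68d0, a1cbd3f, a6d6043, cc08b86, dc1c124} — 8 commits.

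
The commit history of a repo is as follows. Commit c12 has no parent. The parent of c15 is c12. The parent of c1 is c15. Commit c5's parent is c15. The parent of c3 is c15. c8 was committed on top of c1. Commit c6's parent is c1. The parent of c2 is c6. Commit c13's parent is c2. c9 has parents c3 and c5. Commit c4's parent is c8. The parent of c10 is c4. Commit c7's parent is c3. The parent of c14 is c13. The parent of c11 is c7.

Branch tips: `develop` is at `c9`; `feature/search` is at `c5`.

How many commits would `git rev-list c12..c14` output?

6

Reachable from c14: {c1, c12, c13, c14, c15, c2, c6}.
Reachable from c12: {c12}.
In c14's history but not c12's: {c1, c13, c14, c15, c2, c6} — 6 commits.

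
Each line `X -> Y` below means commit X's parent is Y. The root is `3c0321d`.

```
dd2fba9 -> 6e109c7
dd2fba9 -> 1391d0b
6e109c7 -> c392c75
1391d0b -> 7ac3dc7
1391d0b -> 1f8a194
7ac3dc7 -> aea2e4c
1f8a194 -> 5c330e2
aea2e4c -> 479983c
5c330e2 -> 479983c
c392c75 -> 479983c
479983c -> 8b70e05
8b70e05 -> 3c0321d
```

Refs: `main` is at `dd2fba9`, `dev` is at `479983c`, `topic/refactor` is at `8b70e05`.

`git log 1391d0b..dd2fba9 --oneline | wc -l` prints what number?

3

Reachable from dd2fba9: {1391d0b, 1f8a194, 3c0321d, 479983c, 5c330e2, 6e109c7, 7ac3dc7, 8b70e05, aea2e4c, c392c75, dd2fba9}.
Reachable from 1391d0b: {1391d0b, 1f8a194, 3c0321d, 479983c, 5c330e2, 7ac3dc7, 8b70e05, aea2e4c}.
In dd2fba9's history but not 1391d0b's: {6e109c7, c392c75, dd2fba9} — 3 commits.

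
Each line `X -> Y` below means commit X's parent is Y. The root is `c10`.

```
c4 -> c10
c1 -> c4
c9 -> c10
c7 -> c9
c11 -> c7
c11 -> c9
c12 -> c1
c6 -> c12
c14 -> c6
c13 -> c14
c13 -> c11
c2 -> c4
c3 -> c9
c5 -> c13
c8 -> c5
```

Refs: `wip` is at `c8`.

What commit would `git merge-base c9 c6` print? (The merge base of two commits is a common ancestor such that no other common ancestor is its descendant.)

Ancestors of c9: {c10, c9}.
Ancestors of c6: {c1, c10, c12, c4, c6}.
Common ancestors: {c10}.
The only common ancestor is c10, so it is the merge base.

c10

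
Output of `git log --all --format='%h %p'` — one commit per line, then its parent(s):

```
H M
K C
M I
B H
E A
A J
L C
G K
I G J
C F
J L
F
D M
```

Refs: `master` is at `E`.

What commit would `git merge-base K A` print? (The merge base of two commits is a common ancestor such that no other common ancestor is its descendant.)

Ancestors of K: {C, F, K}.
Ancestors of A: {A, C, F, J, L}.
Common ancestors: {C, F}.
Among these, C is not an ancestor of any other common ancestor — it is the merge base.

C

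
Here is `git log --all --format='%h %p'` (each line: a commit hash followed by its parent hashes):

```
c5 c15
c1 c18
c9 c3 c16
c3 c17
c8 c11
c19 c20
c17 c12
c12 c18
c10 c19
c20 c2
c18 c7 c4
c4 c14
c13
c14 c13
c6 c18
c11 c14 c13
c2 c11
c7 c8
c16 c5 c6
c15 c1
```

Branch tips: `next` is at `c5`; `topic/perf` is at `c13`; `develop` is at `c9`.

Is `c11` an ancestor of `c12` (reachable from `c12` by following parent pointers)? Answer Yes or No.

Ancestors of c12 (commits reachable by following parents): {c11, c12, c13, c14, c18, c4, c7, c8}.
c11 is in that set, so it is an ancestor of c12.

Yes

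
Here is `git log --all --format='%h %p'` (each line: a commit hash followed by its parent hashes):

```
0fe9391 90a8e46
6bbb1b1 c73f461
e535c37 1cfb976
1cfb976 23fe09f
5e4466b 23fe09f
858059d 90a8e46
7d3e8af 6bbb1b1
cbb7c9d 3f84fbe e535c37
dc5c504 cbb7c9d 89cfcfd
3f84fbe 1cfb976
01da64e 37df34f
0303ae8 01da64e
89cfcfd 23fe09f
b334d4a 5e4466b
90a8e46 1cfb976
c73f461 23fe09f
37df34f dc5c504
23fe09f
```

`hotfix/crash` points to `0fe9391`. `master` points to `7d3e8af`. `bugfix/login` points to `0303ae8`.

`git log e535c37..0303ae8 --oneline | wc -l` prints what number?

7

Reachable from 0303ae8: {01da64e, 0303ae8, 1cfb976, 23fe09f, 37df34f, 3f84fbe, 89cfcfd, cbb7c9d, dc5c504, e535c37}.
Reachable from e535c37: {1cfb976, 23fe09f, e535c37}.
In 0303ae8's history but not e535c37's: {01da64e, 0303ae8, 37df34f, 3f84fbe, 89cfcfd, cbb7c9d, dc5c504} — 7 commits.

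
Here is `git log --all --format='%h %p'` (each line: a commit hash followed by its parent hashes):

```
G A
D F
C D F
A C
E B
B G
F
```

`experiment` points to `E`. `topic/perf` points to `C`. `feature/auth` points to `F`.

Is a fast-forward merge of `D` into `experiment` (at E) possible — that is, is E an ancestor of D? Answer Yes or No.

No

A fast-forward from E to D is possible iff E is an ancestor of D.
Ancestors of D: {D, F}.
E is not among them, so fast-forward is not possible.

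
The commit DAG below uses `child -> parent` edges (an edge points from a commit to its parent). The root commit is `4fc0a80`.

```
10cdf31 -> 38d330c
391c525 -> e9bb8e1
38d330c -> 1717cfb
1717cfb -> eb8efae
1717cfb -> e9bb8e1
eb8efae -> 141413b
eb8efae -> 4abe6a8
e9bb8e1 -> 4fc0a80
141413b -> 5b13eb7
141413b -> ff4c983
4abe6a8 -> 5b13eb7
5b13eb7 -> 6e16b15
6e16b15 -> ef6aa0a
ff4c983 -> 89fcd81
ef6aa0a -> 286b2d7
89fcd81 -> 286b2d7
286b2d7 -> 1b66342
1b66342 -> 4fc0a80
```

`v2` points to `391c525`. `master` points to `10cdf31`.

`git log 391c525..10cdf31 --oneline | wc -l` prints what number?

Reachable from 10cdf31: {10cdf31, 141413b, 1717cfb, 1b66342, 286b2d7, 38d330c, 4abe6a8, 4fc0a80, 5b13eb7, 6e16b15, 89fcd81, e9bb8e1, eb8efae, ef6aa0a, ff4c983}.
Reachable from 391c525: {391c525, 4fc0a80, e9bb8e1}.
In 10cdf31's history but not 391c525's: {10cdf31, 141413b, 1717cfb, 1b66342, 286b2d7, 38d330c, 4abe6a8, 5b13eb7, 6e16b15, 89fcd81, eb8efae, ef6aa0a, ff4c983} — 13 commits.

13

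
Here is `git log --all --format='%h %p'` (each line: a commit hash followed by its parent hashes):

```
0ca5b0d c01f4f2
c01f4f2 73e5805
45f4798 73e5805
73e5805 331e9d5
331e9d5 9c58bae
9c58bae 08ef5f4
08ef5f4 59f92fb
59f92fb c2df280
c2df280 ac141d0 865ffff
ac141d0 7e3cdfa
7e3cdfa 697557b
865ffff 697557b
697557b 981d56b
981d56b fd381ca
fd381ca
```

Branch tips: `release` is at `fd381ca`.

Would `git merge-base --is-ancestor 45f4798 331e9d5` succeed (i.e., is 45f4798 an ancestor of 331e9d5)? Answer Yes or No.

Ancestors of 331e9d5: {08ef5f4, 331e9d5, 59f92fb, 697557b, 7e3cdfa, 865ffff, 981d56b, 9c58bae, ac141d0, c2df280, fd381ca}.
45f4798 is not in that set, so it is not an ancestor of 331e9d5.

No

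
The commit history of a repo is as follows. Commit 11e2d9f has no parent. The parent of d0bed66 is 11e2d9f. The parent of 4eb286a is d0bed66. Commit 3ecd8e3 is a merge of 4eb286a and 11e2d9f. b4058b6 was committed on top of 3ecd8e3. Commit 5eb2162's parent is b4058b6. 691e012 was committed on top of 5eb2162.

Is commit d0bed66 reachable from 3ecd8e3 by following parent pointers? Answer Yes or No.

Yes

Ancestors of 3ecd8e3 (commits reachable by following parents): {11e2d9f, 3ecd8e3, 4eb286a, d0bed66}.
d0bed66 is in that set, so it is an ancestor of 3ecd8e3.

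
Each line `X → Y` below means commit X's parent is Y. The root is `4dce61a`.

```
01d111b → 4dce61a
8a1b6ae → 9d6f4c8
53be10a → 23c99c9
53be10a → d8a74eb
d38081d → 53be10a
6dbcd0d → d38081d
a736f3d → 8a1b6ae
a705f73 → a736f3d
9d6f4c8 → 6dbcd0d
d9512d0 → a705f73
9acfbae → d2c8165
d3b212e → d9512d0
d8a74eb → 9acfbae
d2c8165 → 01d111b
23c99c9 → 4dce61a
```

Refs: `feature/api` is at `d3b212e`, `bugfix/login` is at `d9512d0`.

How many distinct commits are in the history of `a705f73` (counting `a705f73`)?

13

Walking parent pointers from a705f73: reachable set = {01d111b, 23c99c9, 4dce61a, 53be10a, 6dbcd0d, 8a1b6ae, 9acfbae, 9d6f4c8, a705f73, a736f3d, d2c8165, d38081d, d8a74eb}.
That is 13 commits.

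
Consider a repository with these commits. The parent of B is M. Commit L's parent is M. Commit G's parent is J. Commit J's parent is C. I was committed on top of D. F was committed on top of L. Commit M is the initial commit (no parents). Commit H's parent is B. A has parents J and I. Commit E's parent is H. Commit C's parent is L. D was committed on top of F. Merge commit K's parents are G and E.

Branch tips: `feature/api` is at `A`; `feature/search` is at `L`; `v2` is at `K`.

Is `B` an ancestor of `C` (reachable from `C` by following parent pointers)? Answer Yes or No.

No

Ancestors of C: {C, L, M}.
B is not in that set, so it is not an ancestor of C.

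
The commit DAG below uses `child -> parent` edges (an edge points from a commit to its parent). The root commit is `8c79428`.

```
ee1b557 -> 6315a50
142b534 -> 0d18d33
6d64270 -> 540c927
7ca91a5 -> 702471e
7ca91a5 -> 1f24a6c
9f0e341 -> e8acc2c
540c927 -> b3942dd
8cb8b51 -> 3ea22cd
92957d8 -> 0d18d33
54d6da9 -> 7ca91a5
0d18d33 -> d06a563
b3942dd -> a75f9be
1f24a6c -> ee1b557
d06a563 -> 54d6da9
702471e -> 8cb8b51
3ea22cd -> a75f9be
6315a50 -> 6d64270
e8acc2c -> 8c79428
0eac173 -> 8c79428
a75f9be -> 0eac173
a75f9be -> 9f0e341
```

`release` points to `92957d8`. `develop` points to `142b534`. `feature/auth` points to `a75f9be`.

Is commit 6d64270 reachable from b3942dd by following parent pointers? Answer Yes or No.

Ancestors of b3942dd: {0eac173, 8c79428, 9f0e341, a75f9be, b3942dd, e8acc2c}.
6d64270 is not in that set, so it is not an ancestor of b3942dd.

No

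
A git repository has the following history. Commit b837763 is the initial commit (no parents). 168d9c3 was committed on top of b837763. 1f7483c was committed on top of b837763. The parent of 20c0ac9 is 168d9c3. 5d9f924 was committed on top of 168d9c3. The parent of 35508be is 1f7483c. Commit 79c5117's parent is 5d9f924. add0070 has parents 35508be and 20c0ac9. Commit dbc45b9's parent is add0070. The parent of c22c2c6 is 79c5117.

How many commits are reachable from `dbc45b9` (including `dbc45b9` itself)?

7

Walking parent pointers from dbc45b9: reachable set = {168d9c3, 1f7483c, 20c0ac9, 35508be, add0070, b837763, dbc45b9}.
That is 7 commits.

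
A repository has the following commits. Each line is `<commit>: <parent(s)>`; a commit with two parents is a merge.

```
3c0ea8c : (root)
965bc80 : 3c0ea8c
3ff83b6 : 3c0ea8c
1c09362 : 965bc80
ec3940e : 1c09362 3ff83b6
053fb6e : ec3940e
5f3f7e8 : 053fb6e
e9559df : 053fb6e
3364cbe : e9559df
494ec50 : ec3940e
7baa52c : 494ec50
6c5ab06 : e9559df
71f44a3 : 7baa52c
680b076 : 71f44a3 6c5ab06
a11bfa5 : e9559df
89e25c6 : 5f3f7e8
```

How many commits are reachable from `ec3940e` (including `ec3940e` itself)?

Walking parent pointers from ec3940e: reachable set = {1c09362, 3c0ea8c, 3ff83b6, 965bc80, ec3940e}.
That is 5 commits.

5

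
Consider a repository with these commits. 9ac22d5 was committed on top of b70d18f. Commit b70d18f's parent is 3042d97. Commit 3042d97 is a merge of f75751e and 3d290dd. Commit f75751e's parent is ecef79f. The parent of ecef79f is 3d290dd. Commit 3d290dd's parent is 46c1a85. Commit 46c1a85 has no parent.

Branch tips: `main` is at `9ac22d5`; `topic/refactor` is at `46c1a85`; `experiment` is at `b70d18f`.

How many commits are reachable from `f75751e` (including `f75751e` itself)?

4

Walking parent pointers from f75751e: reachable set = {3d290dd, 46c1a85, ecef79f, f75751e}.
That is 4 commits.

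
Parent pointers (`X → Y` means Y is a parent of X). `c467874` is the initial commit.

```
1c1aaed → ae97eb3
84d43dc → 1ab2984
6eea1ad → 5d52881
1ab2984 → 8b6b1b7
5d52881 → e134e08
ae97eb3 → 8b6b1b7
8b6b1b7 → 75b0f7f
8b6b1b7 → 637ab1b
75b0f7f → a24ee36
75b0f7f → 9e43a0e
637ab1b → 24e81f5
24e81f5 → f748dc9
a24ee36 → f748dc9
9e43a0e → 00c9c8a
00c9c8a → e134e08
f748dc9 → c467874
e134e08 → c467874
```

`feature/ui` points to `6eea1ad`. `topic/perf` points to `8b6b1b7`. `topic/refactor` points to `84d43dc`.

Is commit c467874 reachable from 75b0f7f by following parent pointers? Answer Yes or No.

Ancestors of 75b0f7f (commits reachable by following parents): {00c9c8a, 75b0f7f, 9e43a0e, a24ee36, c467874, e134e08, f748dc9}.
c467874 is in that set, so it is an ancestor of 75b0f7f.

Yes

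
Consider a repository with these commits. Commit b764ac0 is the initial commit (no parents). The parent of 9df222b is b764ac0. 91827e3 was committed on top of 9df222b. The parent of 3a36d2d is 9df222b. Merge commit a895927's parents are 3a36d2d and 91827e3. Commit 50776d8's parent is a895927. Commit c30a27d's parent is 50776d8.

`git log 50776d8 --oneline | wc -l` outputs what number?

6

Walking parent pointers from 50776d8: reachable set = {3a36d2d, 50776d8, 91827e3, 9df222b, a895927, b764ac0}.
That is 6 commits.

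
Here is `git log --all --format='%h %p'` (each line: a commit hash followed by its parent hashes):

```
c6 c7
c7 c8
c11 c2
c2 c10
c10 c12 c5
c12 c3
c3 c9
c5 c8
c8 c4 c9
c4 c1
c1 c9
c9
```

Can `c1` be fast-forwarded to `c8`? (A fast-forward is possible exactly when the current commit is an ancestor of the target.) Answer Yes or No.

Yes

A fast-forward from c1 to c8 is possible iff c1 is an ancestor of c8.
Ancestors of c8: {c1, c4, c8, c9}.
c1 is among them, so fast-forward is possible.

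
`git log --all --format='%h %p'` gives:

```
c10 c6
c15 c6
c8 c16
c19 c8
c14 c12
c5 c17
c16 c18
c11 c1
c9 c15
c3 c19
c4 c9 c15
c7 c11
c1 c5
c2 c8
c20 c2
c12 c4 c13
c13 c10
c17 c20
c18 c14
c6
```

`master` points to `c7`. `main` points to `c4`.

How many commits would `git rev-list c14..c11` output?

Reachable from c11: {c1, c10, c11, c12, c13, c14, c15, c16, c17, c18, c2, c20, c4, c5, c6, c8, c9}.
Reachable from c14: {c10, c12, c13, c14, c15, c4, c6, c9}.
In c11's history but not c14's: {c1, c11, c16, c17, c18, c2, c20, c5, c8} — 9 commits.

9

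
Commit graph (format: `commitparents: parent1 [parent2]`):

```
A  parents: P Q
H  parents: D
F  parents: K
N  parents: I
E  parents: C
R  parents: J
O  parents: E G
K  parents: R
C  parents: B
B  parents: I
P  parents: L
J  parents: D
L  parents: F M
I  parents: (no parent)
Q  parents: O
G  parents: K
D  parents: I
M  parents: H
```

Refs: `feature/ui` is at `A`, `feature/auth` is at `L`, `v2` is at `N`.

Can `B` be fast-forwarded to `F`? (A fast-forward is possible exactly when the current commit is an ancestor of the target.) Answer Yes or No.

No

A fast-forward from B to F is possible iff B is an ancestor of F.
Ancestors of F: {D, F, I, J, K, R}.
B is not among them, so fast-forward is not possible.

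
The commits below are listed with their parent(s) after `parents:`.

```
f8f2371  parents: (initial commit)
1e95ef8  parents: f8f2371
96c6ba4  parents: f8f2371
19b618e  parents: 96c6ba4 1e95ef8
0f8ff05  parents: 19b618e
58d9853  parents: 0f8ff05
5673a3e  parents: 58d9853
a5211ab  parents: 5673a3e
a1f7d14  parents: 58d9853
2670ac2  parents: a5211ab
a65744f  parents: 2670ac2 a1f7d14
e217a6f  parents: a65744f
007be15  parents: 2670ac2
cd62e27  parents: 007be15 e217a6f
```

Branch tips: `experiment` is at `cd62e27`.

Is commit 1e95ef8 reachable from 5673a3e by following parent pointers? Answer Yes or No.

Yes

Ancestors of 5673a3e (commits reachable by following parents): {0f8ff05, 19b618e, 1e95ef8, 5673a3e, 58d9853, 96c6ba4, f8f2371}.
1e95ef8 is in that set, so it is an ancestor of 5673a3e.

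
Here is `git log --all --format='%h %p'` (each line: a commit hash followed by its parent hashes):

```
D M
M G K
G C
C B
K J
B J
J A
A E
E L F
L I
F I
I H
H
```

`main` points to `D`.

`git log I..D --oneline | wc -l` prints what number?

Reachable from D: {A, B, C, D, E, F, G, H, I, J, K, L, M}.
Reachable from I: {H, I}.
In D's history but not I's: {A, B, C, D, E, F, G, J, K, L, M} — 11 commits.

11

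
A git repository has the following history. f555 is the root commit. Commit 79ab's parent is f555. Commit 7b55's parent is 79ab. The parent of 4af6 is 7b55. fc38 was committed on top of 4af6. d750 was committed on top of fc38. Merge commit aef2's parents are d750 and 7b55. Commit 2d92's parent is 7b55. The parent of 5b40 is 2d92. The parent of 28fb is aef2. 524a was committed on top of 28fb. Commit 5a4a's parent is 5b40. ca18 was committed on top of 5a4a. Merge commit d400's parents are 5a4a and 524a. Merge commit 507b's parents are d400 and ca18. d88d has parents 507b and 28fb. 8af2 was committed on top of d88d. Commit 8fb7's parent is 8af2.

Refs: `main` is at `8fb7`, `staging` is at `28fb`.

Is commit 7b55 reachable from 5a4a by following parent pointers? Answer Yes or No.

Ancestors of 5a4a (commits reachable by following parents): {2d92, 5a4a, 5b40, 79ab, 7b55, f555}.
7b55 is in that set, so it is an ancestor of 5a4a.

Yes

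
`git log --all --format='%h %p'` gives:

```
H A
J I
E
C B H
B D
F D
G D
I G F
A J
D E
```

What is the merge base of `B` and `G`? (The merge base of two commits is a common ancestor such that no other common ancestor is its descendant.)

Ancestors of B: {B, D, E}.
Ancestors of G: {D, E, G}.
Common ancestors: {D, E}.
Among these, D is not an ancestor of any other common ancestor — it is the merge base.

D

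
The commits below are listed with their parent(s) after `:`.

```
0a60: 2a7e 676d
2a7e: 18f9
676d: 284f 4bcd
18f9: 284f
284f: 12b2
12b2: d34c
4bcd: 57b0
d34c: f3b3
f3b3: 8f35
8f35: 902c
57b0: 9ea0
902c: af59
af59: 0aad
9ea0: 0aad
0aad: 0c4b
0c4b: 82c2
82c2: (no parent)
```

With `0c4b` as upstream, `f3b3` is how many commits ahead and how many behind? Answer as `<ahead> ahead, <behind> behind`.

5 ahead, 0 behind

Reachable from f3b3: {0aad, 0c4b, 82c2, 8f35, 902c, af59, f3b3}.
Reachable from 0c4b: {0c4b, 82c2}.
Only in f3b3's history (ahead): {0aad, 8f35, 902c, af59, f3b3} — 5.
Only in 0c4b's history (behind): {} — 0.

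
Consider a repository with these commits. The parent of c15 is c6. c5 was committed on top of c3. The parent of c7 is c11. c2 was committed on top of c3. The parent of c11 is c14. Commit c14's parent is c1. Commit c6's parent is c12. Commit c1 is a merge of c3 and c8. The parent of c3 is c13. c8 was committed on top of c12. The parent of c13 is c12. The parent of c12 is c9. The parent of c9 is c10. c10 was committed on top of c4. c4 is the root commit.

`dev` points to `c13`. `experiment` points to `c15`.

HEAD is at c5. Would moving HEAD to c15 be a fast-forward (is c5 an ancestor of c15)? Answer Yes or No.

A fast-forward from c5 to c15 is possible iff c5 is an ancestor of c15.
Ancestors of c15: {c10, c12, c15, c4, c6, c9}.
c5 is not among them, so fast-forward is not possible.

No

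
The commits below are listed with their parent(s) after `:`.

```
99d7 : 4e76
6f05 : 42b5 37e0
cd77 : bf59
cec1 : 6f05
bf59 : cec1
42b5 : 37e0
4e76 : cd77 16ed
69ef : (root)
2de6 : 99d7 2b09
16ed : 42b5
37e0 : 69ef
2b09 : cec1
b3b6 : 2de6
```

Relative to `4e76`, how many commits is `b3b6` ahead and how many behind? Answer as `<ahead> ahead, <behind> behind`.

4 ahead, 0 behind

Reachable from b3b6: {16ed, 2b09, 2de6, 37e0, 42b5, 4e76, 69ef, 6f05, 99d7, b3b6, bf59, cd77, cec1}.
Reachable from 4e76: {16ed, 37e0, 42b5, 4e76, 69ef, 6f05, bf59, cd77, cec1}.
Only in b3b6's history (ahead): {2b09, 2de6, 99d7, b3b6} — 4.
Only in 4e76's history (behind): {} — 0.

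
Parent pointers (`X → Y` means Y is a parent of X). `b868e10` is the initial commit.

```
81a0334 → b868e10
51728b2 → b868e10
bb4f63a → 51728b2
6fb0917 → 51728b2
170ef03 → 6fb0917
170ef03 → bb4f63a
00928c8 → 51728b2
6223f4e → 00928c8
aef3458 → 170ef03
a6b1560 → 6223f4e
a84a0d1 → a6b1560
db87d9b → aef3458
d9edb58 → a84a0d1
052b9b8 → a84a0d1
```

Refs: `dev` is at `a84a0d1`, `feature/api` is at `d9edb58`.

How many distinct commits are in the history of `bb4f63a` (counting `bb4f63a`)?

3

Walking parent pointers from bb4f63a: reachable set = {51728b2, b868e10, bb4f63a}.
That is 3 commits.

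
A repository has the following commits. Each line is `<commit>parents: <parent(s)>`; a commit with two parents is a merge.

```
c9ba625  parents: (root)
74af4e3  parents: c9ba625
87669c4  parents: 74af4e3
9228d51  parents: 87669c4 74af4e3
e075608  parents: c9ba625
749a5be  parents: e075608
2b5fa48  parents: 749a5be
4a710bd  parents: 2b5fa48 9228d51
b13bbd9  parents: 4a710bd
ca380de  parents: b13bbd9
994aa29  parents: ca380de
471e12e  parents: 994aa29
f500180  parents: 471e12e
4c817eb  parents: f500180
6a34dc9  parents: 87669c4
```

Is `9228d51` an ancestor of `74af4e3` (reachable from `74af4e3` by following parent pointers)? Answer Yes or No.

No

Ancestors of 74af4e3: {74af4e3, c9ba625}.
9228d51 is not in that set, so it is not an ancestor of 74af4e3.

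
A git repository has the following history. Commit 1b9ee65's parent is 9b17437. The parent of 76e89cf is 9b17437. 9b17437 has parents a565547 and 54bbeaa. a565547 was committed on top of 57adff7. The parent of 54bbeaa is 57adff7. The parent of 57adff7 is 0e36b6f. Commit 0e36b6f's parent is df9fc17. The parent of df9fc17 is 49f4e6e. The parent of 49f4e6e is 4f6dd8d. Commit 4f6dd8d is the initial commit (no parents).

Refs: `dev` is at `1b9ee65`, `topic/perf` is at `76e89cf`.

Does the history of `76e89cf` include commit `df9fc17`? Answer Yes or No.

Ancestors of 76e89cf (commits reachable by following parents): {0e36b6f, 49f4e6e, 4f6dd8d, 54bbeaa, 57adff7, 76e89cf, 9b17437, a565547, df9fc17}.
df9fc17 is in that set, so it is an ancestor of 76e89cf.

Yes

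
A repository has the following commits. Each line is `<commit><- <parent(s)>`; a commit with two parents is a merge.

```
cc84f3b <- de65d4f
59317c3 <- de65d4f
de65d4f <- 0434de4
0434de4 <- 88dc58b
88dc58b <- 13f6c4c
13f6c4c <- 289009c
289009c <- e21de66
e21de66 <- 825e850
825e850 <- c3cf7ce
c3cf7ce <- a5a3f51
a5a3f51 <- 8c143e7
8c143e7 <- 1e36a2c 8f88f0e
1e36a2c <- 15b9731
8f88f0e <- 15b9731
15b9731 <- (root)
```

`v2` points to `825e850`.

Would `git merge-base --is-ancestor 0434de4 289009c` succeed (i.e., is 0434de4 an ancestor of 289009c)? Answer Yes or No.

Ancestors of 289009c: {15b9731, 1e36a2c, 289009c, 825e850, 8c143e7, 8f88f0e, a5a3f51, c3cf7ce, e21de66}.
0434de4 is not in that set, so it is not an ancestor of 289009c.

No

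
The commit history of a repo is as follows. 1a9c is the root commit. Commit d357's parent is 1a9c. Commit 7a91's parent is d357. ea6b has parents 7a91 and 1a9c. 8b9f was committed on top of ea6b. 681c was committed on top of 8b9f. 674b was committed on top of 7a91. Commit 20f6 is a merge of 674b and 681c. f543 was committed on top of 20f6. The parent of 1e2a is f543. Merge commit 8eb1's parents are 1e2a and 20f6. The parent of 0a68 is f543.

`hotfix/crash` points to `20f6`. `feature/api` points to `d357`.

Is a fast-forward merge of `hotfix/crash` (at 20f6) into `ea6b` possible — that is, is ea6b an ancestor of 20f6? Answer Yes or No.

Yes

A fast-forward from ea6b to 20f6 is possible iff ea6b is an ancestor of 20f6.
Ancestors of 20f6: {1a9c, 20f6, 674b, 681c, 7a91, 8b9f, d357, ea6b}.
ea6b is among them, so fast-forward is possible.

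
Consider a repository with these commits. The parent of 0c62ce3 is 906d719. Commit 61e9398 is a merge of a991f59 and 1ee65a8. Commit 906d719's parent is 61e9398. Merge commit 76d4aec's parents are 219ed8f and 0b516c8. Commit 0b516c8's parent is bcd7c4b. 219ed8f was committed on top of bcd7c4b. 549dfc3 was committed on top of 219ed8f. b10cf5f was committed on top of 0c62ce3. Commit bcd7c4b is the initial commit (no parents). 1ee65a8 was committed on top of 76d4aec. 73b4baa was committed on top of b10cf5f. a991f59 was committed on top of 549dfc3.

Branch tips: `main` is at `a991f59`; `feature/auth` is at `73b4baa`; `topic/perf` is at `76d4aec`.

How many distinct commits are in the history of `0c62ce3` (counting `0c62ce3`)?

Walking parent pointers from 0c62ce3: reachable set = {0b516c8, 0c62ce3, 1ee65a8, 219ed8f, 549dfc3, 61e9398, 76d4aec, 906d719, a991f59, bcd7c4b}.
That is 10 commits.

10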